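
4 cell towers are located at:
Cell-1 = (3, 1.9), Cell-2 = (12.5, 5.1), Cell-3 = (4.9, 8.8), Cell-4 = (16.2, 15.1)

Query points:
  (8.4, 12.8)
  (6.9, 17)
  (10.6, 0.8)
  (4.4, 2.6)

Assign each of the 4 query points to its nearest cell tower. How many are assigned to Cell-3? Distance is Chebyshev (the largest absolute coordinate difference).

2

(8.4, 12.8) — d to each: Cell-1:10.9, Cell-2:7.7, Cell-3:4, Cell-4:7.8 → nearest is Cell-3
(6.9, 17) — d to each: Cell-1:15.1, Cell-2:11.9, Cell-3:8.2, Cell-4:9.3 → nearest is Cell-3
(10.6, 0.8) — d to each: Cell-1:7.6, Cell-2:4.3, Cell-3:8, Cell-4:14.3 → nearest is Cell-2
(4.4, 2.6) — d to each: Cell-1:1.4, Cell-2:8.1, Cell-3:6.2, Cell-4:12.5 → nearest is Cell-1
2 of the 4 points have Cell-3 as nearest.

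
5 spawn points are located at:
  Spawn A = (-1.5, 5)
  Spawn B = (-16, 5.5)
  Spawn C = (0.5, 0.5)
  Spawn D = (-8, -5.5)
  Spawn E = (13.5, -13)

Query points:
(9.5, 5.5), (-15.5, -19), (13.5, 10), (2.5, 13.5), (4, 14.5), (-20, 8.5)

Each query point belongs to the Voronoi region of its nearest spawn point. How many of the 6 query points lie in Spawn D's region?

1

(9.5, 5.5) — d² to each: Spawn A:121.25, Spawn B:650.25, Spawn C:106, Spawn D:427.25, Spawn E:358.25 → nearest is Spawn C
(-15.5, -19) — d² to each: Spawn A:772, Spawn B:600.5, Spawn C:636.25, Spawn D:238.5, Spawn E:877 → nearest is Spawn D
(13.5, 10) — d² to each: Spawn A:250, Spawn B:890.5, Spawn C:259.25, Spawn D:702.5, Spawn E:529 → nearest is Spawn A
(2.5, 13.5) — d² to each: Spawn A:88.25, Spawn B:406.25, Spawn C:173, Spawn D:471.25, Spawn E:823.25 → nearest is Spawn A
(4, 14.5) — d² to each: Spawn A:120.5, Spawn B:481, Spawn C:208.25, Spawn D:544, Spawn E:846.5 → nearest is Spawn A
(-20, 8.5) — d² to each: Spawn A:354.5, Spawn B:25, Spawn C:484.25, Spawn D:340, Spawn E:1584.5 → nearest is Spawn B
1 of the 6 points has Spawn D as nearest.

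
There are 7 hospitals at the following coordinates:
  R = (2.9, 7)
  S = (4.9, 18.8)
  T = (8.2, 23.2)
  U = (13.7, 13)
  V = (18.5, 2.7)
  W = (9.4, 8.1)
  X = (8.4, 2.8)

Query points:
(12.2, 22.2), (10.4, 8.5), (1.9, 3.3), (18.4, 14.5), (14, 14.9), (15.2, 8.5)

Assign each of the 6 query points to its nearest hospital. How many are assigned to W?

1

(12.2, 22.2) — d² to each: R:317.53, S:64.85, T:17, U:86.89, V:419.94, W:206.65, X:390.8 → nearest is T
(10.4, 8.5) — d² to each: R:58.5, S:136.34, T:220.93, U:31.14, V:99.25, W:1.16, X:36.49 → nearest is W
(1.9, 3.3) — d² to each: R:14.69, S:249.25, T:435.7, U:233.33, V:275.92, W:79.29, X:42.5 → nearest is R
(18.4, 14.5) — d² to each: R:296.5, S:200.74, T:179.73, U:24.34, V:139.25, W:121.96, X:236.89 → nearest is U
(14, 14.9) — d² to each: R:185.62, S:98.02, T:102.53, U:3.7, V:169.09, W:67.4, X:177.77 → nearest is U
(15.2, 8.5) — d² to each: R:153.54, S:212.18, T:265.09, U:22.5, V:44.53, W:33.8, X:78.73 → nearest is U
1 of the 6 points has W as nearest.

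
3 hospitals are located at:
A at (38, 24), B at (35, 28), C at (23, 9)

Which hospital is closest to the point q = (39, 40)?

B

Since √ is increasing, it suffices to compare squared distances:
|qA|² = (39−38)² + (40−24)² = 1 + 256 = 257
|qB|² = (39−35)² + (40−28)² = 16 + 144 = 160
|qC|² = (39−23)² + (40−9)² = 256 + 961 = 1217
B is nearest.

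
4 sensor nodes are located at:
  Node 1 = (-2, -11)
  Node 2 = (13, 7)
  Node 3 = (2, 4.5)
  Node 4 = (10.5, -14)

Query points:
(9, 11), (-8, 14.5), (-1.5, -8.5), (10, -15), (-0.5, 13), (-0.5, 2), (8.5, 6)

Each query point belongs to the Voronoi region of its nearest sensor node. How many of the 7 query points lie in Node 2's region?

2

(9, 11) — d² to each: Node 1:605, Node 2:32, Node 3:91.25, Node 4:627.25 → nearest is Node 2
(-8, 14.5) — d² to each: Node 1:686.25, Node 2:497.25, Node 3:200, Node 4:1154.5 → nearest is Node 3
(-1.5, -8.5) — d² to each: Node 1:6.5, Node 2:450.5, Node 3:181.25, Node 4:174.25 → nearest is Node 1
(10, -15) — d² to each: Node 1:160, Node 2:493, Node 3:444.25, Node 4:1.25 → nearest is Node 4
(-0.5, 13) — d² to each: Node 1:578.25, Node 2:218.25, Node 3:78.5, Node 4:850 → nearest is Node 3
(-0.5, 2) — d² to each: Node 1:171.25, Node 2:207.25, Node 3:12.5, Node 4:377 → nearest is Node 3
(8.5, 6) — d² to each: Node 1:399.25, Node 2:21.25, Node 3:44.5, Node 4:404 → nearest is Node 2
2 of the 7 points have Node 2 as nearest.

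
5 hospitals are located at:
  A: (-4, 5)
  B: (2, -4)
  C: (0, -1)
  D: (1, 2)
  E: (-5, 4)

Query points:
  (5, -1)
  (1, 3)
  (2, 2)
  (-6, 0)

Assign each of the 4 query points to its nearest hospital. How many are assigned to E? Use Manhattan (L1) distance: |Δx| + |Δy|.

(5, -1) — d to each: A:15, B:6, C:5, D:7, E:15 → nearest is C
(1, 3) — d to each: A:7, B:8, C:5, D:1, E:7 → nearest is D
(2, 2) — d to each: A:9, B:6, C:5, D:1, E:9 → nearest is D
(-6, 0) — d to each: A:7, B:12, C:7, D:9, E:5 → nearest is E
1 of the 4 points has E as nearest.

1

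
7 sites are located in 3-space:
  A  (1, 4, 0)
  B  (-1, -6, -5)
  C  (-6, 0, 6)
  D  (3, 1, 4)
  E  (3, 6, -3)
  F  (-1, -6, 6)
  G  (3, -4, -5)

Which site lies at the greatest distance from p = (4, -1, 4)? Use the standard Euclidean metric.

B

Compare squared distances (the ordering matches that of the actual distances):
|pA|² = 9 + 25 + 16 = 50
|pB|² = 25 + 25 + 81 = 131
|pC|² = 100 + 1 + 4 = 105
|pD|² = 1 + 4 + 0 = 5
|pE|² = 1 + 49 + 49 = 99
|pF|² = 25 + 25 + 4 = 54
|pG|² = 1 + 9 + 81 = 91
The largest is to B.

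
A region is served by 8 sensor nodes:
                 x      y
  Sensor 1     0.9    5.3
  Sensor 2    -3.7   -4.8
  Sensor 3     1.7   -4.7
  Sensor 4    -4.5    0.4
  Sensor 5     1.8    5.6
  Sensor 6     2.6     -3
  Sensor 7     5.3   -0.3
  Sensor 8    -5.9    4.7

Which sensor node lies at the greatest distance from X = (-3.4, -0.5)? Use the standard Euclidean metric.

Squared Euclidean distances:
d²(X, Sensor 1) = 18.49 + 33.64 = 52.13
d²(X, Sensor 2) = 0.09 + 18.49 = 18.58
d²(X, Sensor 3) = 26.01 + 17.64 = 43.65
d²(X, Sensor 4) = 1.21 + 0.81 = 2.02
d²(X, Sensor 5) = 27.04 + 37.21 = 64.25
d²(X, Sensor 6) = 36 + 6.25 = 42.25
d²(X, Sensor 7) = 75.69 + 0.04 = 75.73
d²(X, Sensor 8) = 6.25 + 27.04 = 33.29
The largest is to Sensor 7.

Sensor 7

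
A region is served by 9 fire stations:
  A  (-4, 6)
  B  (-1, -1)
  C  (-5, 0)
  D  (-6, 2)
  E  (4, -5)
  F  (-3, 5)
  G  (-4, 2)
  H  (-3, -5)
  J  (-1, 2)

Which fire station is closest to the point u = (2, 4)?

Squared Euclidean distances:
|uA|² = (2−(-4))² + (4−6)² = 36 + 4 = 40
|uB|² = (2−(-1))² + (4−(-1))² = 9 + 25 = 34
|uC|² = (2−(-5))² + (4−0)² = 49 + 16 = 65
|uD|² = (2−(-6))² + (4−2)² = 64 + 4 = 68
|uE|² = (2−4)² + (4−(-5))² = 4 + 81 = 85
|uF|² = (2−(-3))² + (4−5)² = 25 + 1 = 26
|uG|² = (2−(-4))² + (4−2)² = 36 + 4 = 40
|uH|² = (2−(-3))² + (4−(-5))² = 25 + 81 = 106
|uJ|² = (2−(-1))² + (4−2)² = 9 + 4 = 13
Minimum is at J.

J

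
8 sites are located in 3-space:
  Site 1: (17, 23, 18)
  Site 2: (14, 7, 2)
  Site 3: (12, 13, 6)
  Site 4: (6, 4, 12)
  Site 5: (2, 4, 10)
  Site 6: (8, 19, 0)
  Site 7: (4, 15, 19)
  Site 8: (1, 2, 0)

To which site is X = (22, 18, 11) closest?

Site 1

Squared Euclidean distances:
d²(X, Site 1) = (22−17)² + (18−23)² + (11−18)² = 25 + 25 + 49 = 99
d²(X, Site 2) = (22−14)² + (18−7)² + (11−2)² = 64 + 121 + 81 = 266
d²(X, Site 3) = (22−12)² + (18−13)² + (11−6)² = 100 + 25 + 25 = 150
d²(X, Site 4) = (22−6)² + (18−4)² + (11−12)² = 256 + 196 + 1 = 453
d²(X, Site 5) = (22−2)² + (18−4)² + (11−10)² = 400 + 196 + 1 = 597
d²(X, Site 6) = (22−8)² + (18−19)² + (11−0)² = 196 + 1 + 121 = 318
d²(X, Site 7) = (22−4)² + (18−15)² + (11−19)² = 324 + 9 + 64 = 397
d²(X, Site 8) = (22−1)² + (18−2)² + (11−0)² = 441 + 256 + 121 = 818
The smallest is to Site 1, so X lies in the Voronoi region of Site 1.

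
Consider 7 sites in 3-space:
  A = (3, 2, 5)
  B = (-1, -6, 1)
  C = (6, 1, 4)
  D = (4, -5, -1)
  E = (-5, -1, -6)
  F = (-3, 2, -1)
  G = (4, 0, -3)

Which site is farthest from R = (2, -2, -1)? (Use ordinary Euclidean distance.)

E

Since √ is increasing, it suffices to compare squared distances:
|RA|² = (2−3)² + (-2−2)² + (-1−5)² = 1 + 16 + 36 = 53
|RB|² = (2−(-1))² + (-2−(-6))² + (-1−1)² = 9 + 16 + 4 = 29
|RC|² = (2−6)² + (-2−1)² + (-1−4)² = 16 + 9 + 25 = 50
|RD|² = (2−4)² + (-2−(-5))² + (-1−(-1))² = 4 + 9 + 0 = 13
|RE|² = (2−(-5))² + (-2−(-1))² + (-1−(-6))² = 49 + 1 + 25 = 75
|RF|² = (2−(-3))² + (-2−2)² + (-1−(-1))² = 25 + 16 + 0 = 41
|RG|² = (2−4)² + (-2−0)² + (-1−(-3))² = 4 + 4 + 4 = 12
The largest is to E.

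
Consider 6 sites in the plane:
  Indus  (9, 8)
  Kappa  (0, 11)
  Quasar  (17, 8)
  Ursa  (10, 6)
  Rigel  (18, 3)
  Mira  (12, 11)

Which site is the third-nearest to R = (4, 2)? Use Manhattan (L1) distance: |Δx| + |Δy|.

Kappa

d(R, Indus) = |4−9| + |2−8| = 5 + 6 = 11
d(R, Kappa) = |4−0| + |2−11| = 4 + 9 = 13
d(R, Quasar) = |4−17| + |2−8| = 13 + 6 = 19
d(R, Ursa) = |4−10| + |2−6| = 6 + 4 = 10
d(R, Rigel) = |4−18| + |2−3| = 14 + 1 = 15
d(R, Mira) = |4−12| + |2−11| = 8 + 9 = 17
Sorted ascending: Ursa, Indus, Kappa, Rigel, … — the third-nearest is Kappa.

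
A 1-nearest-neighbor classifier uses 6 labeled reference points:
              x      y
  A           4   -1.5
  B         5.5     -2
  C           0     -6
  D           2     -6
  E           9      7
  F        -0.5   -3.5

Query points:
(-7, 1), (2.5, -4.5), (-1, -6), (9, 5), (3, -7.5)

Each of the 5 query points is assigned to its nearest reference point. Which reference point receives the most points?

D

(-7, 1) — d² to each: A:127.25, B:165.25, C:98, D:130, E:292, F:62.5 → nearest is F
(2.5, -4.5) — d² to each: A:11.25, B:15.25, C:8.5, D:2.5, E:174.5, F:10 → nearest is D
(-1, -6) — d² to each: A:45.25, B:58.25, C:1, D:9, E:269, F:6.5 → nearest is C
(9, 5) — d² to each: A:67.25, B:61.25, C:202, D:170, E:4, F:162.5 → nearest is E
(3, -7.5) — d² to each: A:37, B:36.5, C:11.25, D:3.25, E:246.25, F:28.25 → nearest is D
Tally — C:1, D:2, E:1, F:1. D captures the most (2).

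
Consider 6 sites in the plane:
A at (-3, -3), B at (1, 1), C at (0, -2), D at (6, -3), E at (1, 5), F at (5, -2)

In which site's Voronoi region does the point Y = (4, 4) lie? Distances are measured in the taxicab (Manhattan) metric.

E

d(Y,A) = |4−(-3)| + |4−(-3)| = 7 + 7 = 14
d(Y,B) = |4−1| + |4−1| = 3 + 3 = 6
d(Y,C) = |4−0| + |4−(-2)| = 4 + 6 = 10
d(Y,D) = |4−6| + |4−(-3)| = 2 + 7 = 9
d(Y,E) = |4−1| + |4−5| = 3 + 1 = 4
d(Y,F) = |4−5| + |4−(-2)| = 1 + 6 = 7
The smallest is to E, so Y lies in the Voronoi region of E.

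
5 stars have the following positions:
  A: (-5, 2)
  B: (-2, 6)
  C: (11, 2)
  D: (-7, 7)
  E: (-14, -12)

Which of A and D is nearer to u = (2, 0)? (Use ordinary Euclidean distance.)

A

Compare squared distances:
|uA|² = (2−(-5))² + (0−2)² = 49 + 4 = 53
|uD|² = (2−(-7))² + (0−7)² = 81 + 49 = 130
53 < 130, so A is closer.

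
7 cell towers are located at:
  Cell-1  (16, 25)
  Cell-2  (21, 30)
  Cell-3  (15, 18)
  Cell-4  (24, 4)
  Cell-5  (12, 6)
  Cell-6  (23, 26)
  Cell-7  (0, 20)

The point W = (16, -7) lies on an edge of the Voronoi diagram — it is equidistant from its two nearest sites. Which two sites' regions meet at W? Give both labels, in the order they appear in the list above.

Squared distances from W to each site:
d²(W, Cell-1) = (16−16)² + (-7−25)² = 0 + 1024 = 1024
d²(W, Cell-2) = (16−21)² + (-7−30)² = 25 + 1369 = 1394
d²(W, Cell-3) = (16−15)² + (-7−18)² = 1 + 625 = 626
d²(W, Cell-4) = (16−24)² + (-7−4)² = 64 + 121 = 185
d²(W, Cell-5) = (16−12)² + (-7−6)² = 16 + 169 = 185
d²(W, Cell-6) = (16−23)² + (-7−26)² = 49 + 1089 = 1138
d²(W, Cell-7) = (16−0)² + (-7−20)² = 256 + 729 = 985
W is equidistant from Cell-4 and Cell-5 (both at squared distance 185), and every other site is strictly farther — so W lies on the Cell-4–Cell-5 Voronoi edge.

Cell-4 and Cell-5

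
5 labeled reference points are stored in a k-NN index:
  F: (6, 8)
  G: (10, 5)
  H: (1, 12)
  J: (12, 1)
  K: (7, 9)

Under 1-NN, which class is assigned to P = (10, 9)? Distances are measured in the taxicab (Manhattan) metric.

K

d(P,F) = |10−6| + |9−8| = 4 + 1 = 5
d(P,G) = |10−10| + |9−5| = 0 + 4 = 4
d(P,H) = |10−1| + |9−12| = 9 + 3 = 12
d(P,J) = |10−12| + |9−1| = 2 + 8 = 10
d(P,K) = |10−7| + |9−9| = 3 + 0 = 3
The smallest is to K, so P lies in the Voronoi region of K.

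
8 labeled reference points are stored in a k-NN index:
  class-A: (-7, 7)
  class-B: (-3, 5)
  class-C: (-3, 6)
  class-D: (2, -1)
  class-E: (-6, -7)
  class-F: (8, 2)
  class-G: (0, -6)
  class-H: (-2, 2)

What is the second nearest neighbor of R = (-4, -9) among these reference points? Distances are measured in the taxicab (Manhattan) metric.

d(R, class-A) = 3 + 16 = 19
d(R, class-B) = 1 + 14 = 15
d(R, class-C) = 1 + 15 = 16
d(R, class-D) = 6 + 8 = 14
d(R, class-E) = 2 + 2 = 4
d(R, class-F) = 12 + 11 = 23
d(R, class-G) = 4 + 3 = 7
d(R, class-H) = 2 + 11 = 13
Sorted ascending: class-E, class-G, class-H, … — the second-nearest is class-G.

class-G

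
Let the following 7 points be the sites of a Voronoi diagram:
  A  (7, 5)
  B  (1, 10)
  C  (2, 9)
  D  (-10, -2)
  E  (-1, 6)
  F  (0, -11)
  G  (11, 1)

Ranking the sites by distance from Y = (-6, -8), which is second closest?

D

Squared Euclidean distances:
|YA|² = (-6−7)² + (-8−5)² = 169 + 169 = 338
|YB|² = (-6−1)² + (-8−10)² = 49 + 324 = 373
|YC|² = (-6−2)² + (-8−9)² = 64 + 289 = 353
|YD|² = (-6−(-10))² + (-8−(-2))² = 16 + 36 = 52
|YE|² = (-6−(-1))² + (-8−6)² = 25 + 196 = 221
|YF|² = (-6−0)² + (-8−(-11))² = 36 + 9 = 45
|YG|² = (-6−11)² + (-8−1)² = 289 + 81 = 370
Sorted ascending: F, D, E, … — the second-nearest is D.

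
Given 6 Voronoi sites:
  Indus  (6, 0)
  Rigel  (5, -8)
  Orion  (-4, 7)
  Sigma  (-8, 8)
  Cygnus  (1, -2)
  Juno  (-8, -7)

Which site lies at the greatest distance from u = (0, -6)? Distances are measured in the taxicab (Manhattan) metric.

d(u, Indus) = |0−6| + |-6−0| = 6 + 6 = 12
d(u, Rigel) = |0−5| + |-6−(-8)| = 5 + 2 = 7
d(u, Orion) = |0−(-4)| + |-6−7| = 4 + 13 = 17
d(u, Sigma) = |0−(-8)| + |-6−8| = 8 + 14 = 22
d(u, Cygnus) = |0−1| + |-6−(-2)| = 1 + 4 = 5
d(u, Juno) = |0−(-8)| + |-6−(-7)| = 8 + 1 = 9
The largest is to Sigma.

Sigma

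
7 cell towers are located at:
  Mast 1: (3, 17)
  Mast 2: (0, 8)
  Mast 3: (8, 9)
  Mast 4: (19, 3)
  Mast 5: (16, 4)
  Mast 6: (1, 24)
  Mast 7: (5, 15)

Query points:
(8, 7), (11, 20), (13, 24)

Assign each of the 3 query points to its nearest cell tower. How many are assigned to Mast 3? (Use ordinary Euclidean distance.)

(8, 7) — d² to each: Mast 1:125, Mast 2:65, Mast 3:4, Mast 4:137, Mast 5:73, Mast 6:338, Mast 7:73 → nearest is Mast 3
(11, 20) — d² to each: Mast 1:73, Mast 2:265, Mast 3:130, Mast 4:353, Mast 5:281, Mast 6:116, Mast 7:61 → nearest is Mast 7
(13, 24) — d² to each: Mast 1:149, Mast 2:425, Mast 3:250, Mast 4:477, Mast 5:409, Mast 6:144, Mast 7:145 → nearest is Mast 6
1 of the 3 points has Mast 3 as nearest.

1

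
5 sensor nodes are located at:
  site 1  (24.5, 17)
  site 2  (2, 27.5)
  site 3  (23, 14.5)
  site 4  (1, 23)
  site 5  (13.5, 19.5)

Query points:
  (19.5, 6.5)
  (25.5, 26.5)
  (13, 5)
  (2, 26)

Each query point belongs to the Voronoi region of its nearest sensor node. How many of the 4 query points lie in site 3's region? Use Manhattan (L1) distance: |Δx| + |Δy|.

(19.5, 6.5) — d to each: site 1:15.5, site 2:38.5, site 3:11.5, site 4:35, site 5:19 → nearest is site 3
(25.5, 26.5) — d to each: site 1:10.5, site 2:24.5, site 3:14.5, site 4:28, site 5:19 → nearest is site 1
(13, 5) — d to each: site 1:23.5, site 2:33.5, site 3:19.5, site 4:30, site 5:15 → nearest is site 5
(2, 26) — d to each: site 1:31.5, site 2:1.5, site 3:32.5, site 4:4, site 5:18 → nearest is site 2
1 of the 4 points has site 3 as nearest.

1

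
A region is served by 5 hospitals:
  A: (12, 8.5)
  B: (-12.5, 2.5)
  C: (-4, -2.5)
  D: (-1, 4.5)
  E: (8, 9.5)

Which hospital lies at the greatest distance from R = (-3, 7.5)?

Compare squared distances (the ordering matches that of the actual distances):
|RA|² = (-3−12)² + (7.5−8.5)² = 225 + 1 = 226
|RB|² = (-3−(-12.5))² + (7.5−2.5)² = 90.25 + 25 = 115.25
|RC|² = (-3−(-4))² + (7.5−(-2.5))² = 1 + 100 = 101
|RD|² = (-3−(-1))² + (7.5−4.5)² = 4 + 9 = 13
|RE|² = (-3−8)² + (7.5−9.5)² = 121 + 4 = 125
The largest is to A.

A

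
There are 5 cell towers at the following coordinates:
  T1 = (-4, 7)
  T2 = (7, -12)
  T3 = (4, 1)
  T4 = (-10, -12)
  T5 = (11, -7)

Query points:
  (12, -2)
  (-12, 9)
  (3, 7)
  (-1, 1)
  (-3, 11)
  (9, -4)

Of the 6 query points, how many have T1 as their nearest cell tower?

(12, -2) — d² to each: T1:337, T2:125, T3:73, T4:584, T5:26 → nearest is T5
(-12, 9) — d² to each: T1:68, T2:802, T3:320, T4:445, T5:785 → nearest is T1
(3, 7) — d² to each: T1:49, T2:377, T3:37, T4:530, T5:260 → nearest is T3
(-1, 1) — d² to each: T1:45, T2:233, T3:25, T4:250, T5:208 → nearest is T3
(-3, 11) — d² to each: T1:17, T2:629, T3:149, T4:578, T5:520 → nearest is T1
(9, -4) — d² to each: T1:290, T2:68, T3:50, T4:425, T5:13 → nearest is T5
2 of the 6 points have T1 as nearest.

2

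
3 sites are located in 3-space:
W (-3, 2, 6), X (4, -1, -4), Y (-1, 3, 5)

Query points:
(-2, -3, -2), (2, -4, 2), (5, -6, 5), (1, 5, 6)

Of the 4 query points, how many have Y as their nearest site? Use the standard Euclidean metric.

1

(-2, -3, -2) — d² to each: W:90, X:44, Y:86 → nearest is X
(2, -4, 2) — d² to each: W:77, X:49, Y:67 → nearest is X
(5, -6, 5) — d² to each: W:129, X:107, Y:117 → nearest is X
(1, 5, 6) — d² to each: W:25, X:145, Y:9 → nearest is Y
1 of the 4 points has Y as nearest.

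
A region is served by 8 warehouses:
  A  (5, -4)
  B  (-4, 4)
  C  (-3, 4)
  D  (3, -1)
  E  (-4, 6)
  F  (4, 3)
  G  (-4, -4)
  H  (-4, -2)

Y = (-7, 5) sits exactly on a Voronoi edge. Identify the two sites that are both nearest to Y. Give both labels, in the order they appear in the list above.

Squared distances from Y to each site:
|YA|² = (-7−5)² + (5−(-4))² = 144 + 81 = 225
|YB|² = (-7−(-4))² + (5−4)² = 9 + 1 = 10
|YC|² = (-7−(-3))² + (5−4)² = 16 + 1 = 17
|YD|² = (-7−3)² + (5−(-1))² = 100 + 36 = 136
|YE|² = (-7−(-4))² + (5−6)² = 9 + 1 = 10
|YF|² = (-7−4)² + (5−3)² = 121 + 4 = 125
|YG|² = (-7−(-4))² + (5−(-4))² = 9 + 81 = 90
|YH|² = (-7−(-4))² + (5−(-2))² = 9 + 49 = 58
Y is equidistant from B and E (both at squared distance 10), and every other site is strictly farther — so Y lies on the B–E Voronoi edge.

B and E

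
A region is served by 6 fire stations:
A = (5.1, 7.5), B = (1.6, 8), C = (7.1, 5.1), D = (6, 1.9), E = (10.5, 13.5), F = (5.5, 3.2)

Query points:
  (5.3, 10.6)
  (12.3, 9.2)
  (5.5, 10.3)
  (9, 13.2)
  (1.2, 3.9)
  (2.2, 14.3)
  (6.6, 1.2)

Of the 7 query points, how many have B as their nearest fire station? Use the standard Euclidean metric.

(5.3, 10.6) — d² to each: A:9.65, B:20.45, C:33.49, D:76.18, E:35.45, F:54.8 → nearest is A
(12.3, 9.2) — d² to each: A:54.73, B:115.93, C:43.85, D:92.98, E:21.73, F:82.24 → nearest is E
(5.5, 10.3) — d² to each: A:8, B:20.5, C:29.6, D:70.81, E:35.24, F:50.41 → nearest is A
(9, 13.2) — d² to each: A:47.7, B:81.8, C:69.22, D:136.69, E:2.34, F:112.25 → nearest is E
(1.2, 3.9) — d² to each: A:28.17, B:16.97, C:36.25, D:27.04, E:178.65, F:18.98 → nearest is B
(2.2, 14.3) — d² to each: A:54.65, B:40.05, C:108.65, D:168.2, E:69.53, F:134.1 → nearest is B
(6.6, 1.2) — d² to each: A:41.94, B:71.24, C:15.46, D:0.85, E:166.5, F:5.21 → nearest is D
2 of the 7 points have B as nearest.

2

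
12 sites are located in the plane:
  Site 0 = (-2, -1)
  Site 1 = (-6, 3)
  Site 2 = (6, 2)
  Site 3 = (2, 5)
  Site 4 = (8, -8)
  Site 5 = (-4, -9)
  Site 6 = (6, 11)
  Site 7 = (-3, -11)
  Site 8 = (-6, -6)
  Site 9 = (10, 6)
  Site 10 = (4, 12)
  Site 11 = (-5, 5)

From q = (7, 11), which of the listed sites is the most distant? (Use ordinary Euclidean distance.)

Site 7

Since √ is increasing, it suffices to compare squared distances:
d²(q, Site 0) = (7−(-2))² + (11−(-1))² = 81 + 144 = 225
d²(q, Site 1) = (7−(-6))² + (11−3)² = 169 + 64 = 233
d²(q, Site 2) = (7−6)² + (11−2)² = 1 + 81 = 82
d²(q, Site 3) = (7−2)² + (11−5)² = 25 + 36 = 61
d²(q, Site 4) = (7−8)² + (11−(-8))² = 1 + 361 = 362
d²(q, Site 5) = (7−(-4))² + (11−(-9))² = 121 + 400 = 521
d²(q, Site 6) = (7−6)² + (11−11)² = 1 + 0 = 1
d²(q, Site 7) = (7−(-3))² + (11−(-11))² = 100 + 484 = 584
d²(q, Site 8) = (7−(-6))² + (11−(-6))² = 169 + 289 = 458
d²(q, Site 9) = (7−10)² + (11−6)² = 9 + 25 = 34
d²(q, Site 10) = (7−4)² + (11−12)² = 9 + 1 = 10
d²(q, Site 11) = (7−(-5))² + (11−5)² = 144 + 36 = 180
The largest is to Site 7.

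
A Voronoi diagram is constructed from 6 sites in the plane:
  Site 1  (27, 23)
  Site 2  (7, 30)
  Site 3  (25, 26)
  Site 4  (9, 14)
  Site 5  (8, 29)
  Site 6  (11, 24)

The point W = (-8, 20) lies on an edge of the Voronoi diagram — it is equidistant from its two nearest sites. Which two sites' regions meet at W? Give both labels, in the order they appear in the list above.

Site 2 and Site 4

Squared distances from W to each site:
d²(W, Site 1) = (-8−27)² + (20−23)² = 1225 + 9 = 1234
d²(W, Site 2) = (-8−7)² + (20−30)² = 225 + 100 = 325
d²(W, Site 3) = (-8−25)² + (20−26)² = 1089 + 36 = 1125
d²(W, Site 4) = (-8−9)² + (20−14)² = 289 + 36 = 325
d²(W, Site 5) = (-8−8)² + (20−29)² = 256 + 81 = 337
d²(W, Site 6) = (-8−11)² + (20−24)² = 361 + 16 = 377
W is equidistant from Site 2 and Site 4 (both at squared distance 325), and every other site is strictly farther — so W lies on the Site 2–Site 4 Voronoi edge.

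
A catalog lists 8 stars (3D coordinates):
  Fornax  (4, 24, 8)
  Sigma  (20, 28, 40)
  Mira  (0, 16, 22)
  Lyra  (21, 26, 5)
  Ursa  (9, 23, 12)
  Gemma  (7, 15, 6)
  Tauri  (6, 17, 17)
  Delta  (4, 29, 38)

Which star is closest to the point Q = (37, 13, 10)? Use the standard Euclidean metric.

Squared Euclidean distances:
d²(Q, Fornax) = 1089 + 121 + 4 = 1214
d²(Q, Sigma) = 289 + 225 + 900 = 1414
d²(Q, Mira) = 1369 + 9 + 144 = 1522
d²(Q, Lyra) = 256 + 169 + 25 = 450
d²(Q, Ursa) = 784 + 100 + 4 = 888
d²(Q, Gemma) = 900 + 4 + 16 = 920
d²(Q, Tauri) = 961 + 16 + 49 = 1026
d²(Q, Delta) = 1089 + 256 + 784 = 2129
Minimum is at Lyra.

Lyra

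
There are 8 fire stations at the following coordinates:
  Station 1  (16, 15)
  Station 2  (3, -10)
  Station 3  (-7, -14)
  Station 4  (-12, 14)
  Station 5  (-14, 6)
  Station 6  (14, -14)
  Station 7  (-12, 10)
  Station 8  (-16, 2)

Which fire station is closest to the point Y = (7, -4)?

Squared Euclidean distances:
d²(Y, Station 1) = (7−16)² + (-4−15)² = 81 + 361 = 442
d²(Y, Station 2) = (7−3)² + (-4−(-10))² = 16 + 36 = 52
d²(Y, Station 3) = (7−(-7))² + (-4−(-14))² = 196 + 100 = 296
d²(Y, Station 4) = (7−(-12))² + (-4−14)² = 361 + 324 = 685
d²(Y, Station 5) = (7−(-14))² + (-4−6)² = 441 + 100 = 541
d²(Y, Station 6) = (7−14)² + (-4−(-14))² = 49 + 100 = 149
d²(Y, Station 7) = (7−(-12))² + (-4−10)² = 361 + 196 = 557
d²(Y, Station 8) = (7−(-16))² + (-4−2)² = 529 + 36 = 565
Minimum is at Station 2.

Station 2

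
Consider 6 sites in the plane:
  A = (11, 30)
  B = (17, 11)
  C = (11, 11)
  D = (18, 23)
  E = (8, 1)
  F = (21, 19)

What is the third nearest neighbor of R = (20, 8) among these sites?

Since √ is increasing, it suffices to compare squared distances:
|RA|² = 81 + 484 = 565
|RB|² = 9 + 9 = 18
|RC|² = 81 + 9 = 90
|RD|² = 4 + 225 = 229
|RE|² = 144 + 49 = 193
|RF|² = 1 + 121 = 122
Sorted ascending: B, C, F, E, … — the third-nearest is F.

F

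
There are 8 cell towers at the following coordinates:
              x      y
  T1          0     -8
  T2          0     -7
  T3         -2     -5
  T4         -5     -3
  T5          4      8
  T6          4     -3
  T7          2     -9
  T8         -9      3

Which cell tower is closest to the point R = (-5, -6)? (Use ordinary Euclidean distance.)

Squared Euclidean distances:
|RT1|² = (-5−0)² + (-6−(-8))² = 25 + 4 = 29
|RT2|² = (-5−0)² + (-6−(-7))² = 25 + 1 = 26
|RT3|² = (-5−(-2))² + (-6−(-5))² = 9 + 1 = 10
|RT4|² = (-5−(-5))² + (-6−(-3))² = 0 + 9 = 9
|RT5|² = (-5−4)² + (-6−8)² = 81 + 196 = 277
|RT6|² = (-5−4)² + (-6−(-3))² = 81 + 9 = 90
|RT7|² = (-5−2)² + (-6−(-9))² = 49 + 9 = 58
|RT8|² = (-5−(-9))² + (-6−3)² = 16 + 81 = 97
Minimum is at T4.

T4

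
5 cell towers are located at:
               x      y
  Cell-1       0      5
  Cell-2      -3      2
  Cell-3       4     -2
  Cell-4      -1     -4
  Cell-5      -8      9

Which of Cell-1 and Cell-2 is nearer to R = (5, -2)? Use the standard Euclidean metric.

Compare squared distances:
d²(R, Cell-1) = (5−0)² + (-2−5)² = 25 + 49 = 74
d²(R, Cell-2) = (5−(-3))² + (-2−2)² = 64 + 16 = 80
74 < 80, so Cell-1 is closer.

Cell-1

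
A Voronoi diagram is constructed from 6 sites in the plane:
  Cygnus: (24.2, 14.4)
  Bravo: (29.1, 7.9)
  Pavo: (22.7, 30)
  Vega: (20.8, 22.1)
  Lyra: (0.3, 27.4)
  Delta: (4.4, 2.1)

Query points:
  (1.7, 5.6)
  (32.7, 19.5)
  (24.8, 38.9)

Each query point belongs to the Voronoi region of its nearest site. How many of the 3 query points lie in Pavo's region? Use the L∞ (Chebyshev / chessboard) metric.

(1.7, 5.6) — d to each: Cygnus:22.5, Bravo:27.4, Pavo:24.4, Vega:19.1, Lyra:21.8, Delta:3.5 → nearest is Delta
(32.7, 19.5) — d to each: Cygnus:8.5, Bravo:11.6, Pavo:10.5, Vega:11.9, Lyra:32.4, Delta:28.3 → nearest is Cygnus
(24.8, 38.9) — d to each: Cygnus:24.5, Bravo:31, Pavo:8.9, Vega:16.8, Lyra:24.5, Delta:36.8 → nearest is Pavo
1 of the 3 points has Pavo as nearest.

1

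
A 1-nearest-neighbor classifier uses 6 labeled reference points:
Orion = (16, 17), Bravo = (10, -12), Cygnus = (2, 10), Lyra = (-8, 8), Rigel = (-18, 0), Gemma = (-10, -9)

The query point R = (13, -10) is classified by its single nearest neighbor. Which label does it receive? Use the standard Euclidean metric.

Bravo

Since √ is increasing, it suffices to compare squared distances:
d²(R, Orion) = (13−16)² + (-10−17)² = 9 + 729 = 738
d²(R, Bravo) = (13−10)² + (-10−(-12))² = 9 + 4 = 13
d²(R, Cygnus) = (13−2)² + (-10−10)² = 121 + 400 = 521
d²(R, Lyra) = (13−(-8))² + (-10−8)² = 441 + 324 = 765
d²(R, Rigel) = (13−(-18))² + (-10−0)² = 961 + 100 = 1061
d²(R, Gemma) = (13−(-10))² + (-10−(-9))² = 529 + 1 = 530
The smallest is to Bravo, so R lies in the Voronoi region of Bravo.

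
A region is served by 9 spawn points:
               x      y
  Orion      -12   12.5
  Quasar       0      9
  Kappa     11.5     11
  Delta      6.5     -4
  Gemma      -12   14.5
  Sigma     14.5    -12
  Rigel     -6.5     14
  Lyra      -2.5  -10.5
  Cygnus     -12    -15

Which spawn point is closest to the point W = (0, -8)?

Compare squared distances (the ordering matches that of the actual distances):
d²(W, Orion) = 144 + 420.25 = 564.25
d²(W, Quasar) = 0 + 289 = 289
d²(W, Kappa) = 132.25 + 361 = 493.25
d²(W, Delta) = 42.25 + 16 = 58.25
d²(W, Gemma) = 144 + 506.25 = 650.25
d²(W, Sigma) = 210.25 + 16 = 226.25
d²(W, Rigel) = 42.25 + 484 = 526.25
d²(W, Lyra) = 6.25 + 6.25 = 12.5
d²(W, Cygnus) = 144 + 49 = 193
Minimum is at Lyra.

Lyra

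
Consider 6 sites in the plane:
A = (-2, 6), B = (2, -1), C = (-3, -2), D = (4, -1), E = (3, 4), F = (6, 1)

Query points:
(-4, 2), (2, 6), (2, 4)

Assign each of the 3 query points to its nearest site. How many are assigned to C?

1

(-4, 2) — d² to each: A:20, B:45, C:17, D:73, E:53, F:101 → nearest is C
(2, 6) — d² to each: A:16, B:49, C:89, D:53, E:5, F:41 → nearest is E
(2, 4) — d² to each: A:20, B:25, C:61, D:29, E:1, F:25 → nearest is E
1 of the 3 points has C as nearest.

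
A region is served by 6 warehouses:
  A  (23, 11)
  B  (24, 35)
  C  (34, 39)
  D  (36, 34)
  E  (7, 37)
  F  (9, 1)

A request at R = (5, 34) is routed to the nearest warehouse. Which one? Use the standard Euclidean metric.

Compare squared distances (the ordering matches that of the actual distances):
|RA|² = (5−23)² + (34−11)² = 324 + 529 = 853
|RB|² = (5−24)² + (34−35)² = 361 + 1 = 362
|RC|² = (5−34)² + (34−39)² = 841 + 25 = 866
|RD|² = (5−36)² + (34−34)² = 961 + 0 = 961
|RE|² = (5−7)² + (34−37)² = 4 + 9 = 13
|RF|² = (5−9)² + (34−1)² = 16 + 1089 = 1105
The smallest is to E, so R lies in the Voronoi region of E.

E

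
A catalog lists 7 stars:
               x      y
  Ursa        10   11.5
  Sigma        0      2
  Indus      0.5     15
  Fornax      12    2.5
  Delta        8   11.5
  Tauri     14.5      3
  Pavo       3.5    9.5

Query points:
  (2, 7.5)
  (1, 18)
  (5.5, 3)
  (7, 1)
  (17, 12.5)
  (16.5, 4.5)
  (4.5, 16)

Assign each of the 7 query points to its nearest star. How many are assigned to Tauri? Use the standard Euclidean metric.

1

(2, 7.5) — d² to each: Ursa:80, Sigma:34.25, Indus:58.5, Fornax:125, Delta:52, Tauri:176.5, Pavo:6.25 → nearest is Pavo
(1, 18) — d² to each: Ursa:123.25, Sigma:257, Indus:9.25, Fornax:361.25, Delta:91.25, Tauri:407.25, Pavo:78.5 → nearest is Indus
(5.5, 3) — d² to each: Ursa:92.5, Sigma:31.25, Indus:169, Fornax:42.5, Delta:78.5, Tauri:81, Pavo:46.25 → nearest is Sigma
(7, 1) — d² to each: Ursa:119.25, Sigma:50, Indus:238.25, Fornax:27.25, Delta:111.25, Tauri:60.25, Pavo:84.5 → nearest is Fornax
(17, 12.5) — d² to each: Ursa:50, Sigma:399.25, Indus:278.5, Fornax:125, Delta:82, Tauri:96.5, Pavo:191.25 → nearest is Ursa
(16.5, 4.5) — d² to each: Ursa:91.25, Sigma:278.5, Indus:366.25, Fornax:24.25, Delta:121.25, Tauri:6.25, Pavo:194 → nearest is Tauri
(4.5, 16) — d² to each: Ursa:50.5, Sigma:216.25, Indus:17, Fornax:238.5, Delta:32.5, Tauri:269, Pavo:43.25 → nearest is Indus
1 of the 7 points has Tauri as nearest.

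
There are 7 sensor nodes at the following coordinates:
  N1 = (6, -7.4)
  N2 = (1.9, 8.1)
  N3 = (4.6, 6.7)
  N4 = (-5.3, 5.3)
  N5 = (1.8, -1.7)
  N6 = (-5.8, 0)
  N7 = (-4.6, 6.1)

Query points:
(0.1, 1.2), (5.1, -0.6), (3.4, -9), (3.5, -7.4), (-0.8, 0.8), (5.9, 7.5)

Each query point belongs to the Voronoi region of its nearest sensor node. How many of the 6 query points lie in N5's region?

(0.1, 1.2) — d² to each: N1:108.77, N2:50.85, N3:50.5, N4:45.97, N5:11.3, N6:36.25, N7:46.1 → nearest is N5
(5.1, -0.6) — d² to each: N1:47.05, N2:85.93, N3:53.54, N4:142.97, N5:12.1, N6:119.17, N7:138.98 → nearest is N5
(3.4, -9) — d² to each: N1:9.32, N2:294.66, N3:247.93, N4:280.18, N5:55.85, N6:165.64, N7:292.01 → nearest is N1
(3.5, -7.4) — d² to each: N1:6.25, N2:242.81, N3:200.02, N4:238.73, N5:35.38, N6:141.25, N7:247.86 → nearest is N1
(-0.8, 0.8) — d² to each: N1:113.48, N2:60.58, N3:63.97, N4:40.5, N5:13.01, N6:25.64, N7:42.53 → nearest is N5
(5.9, 7.5) — d² to each: N1:222.02, N2:16.36, N3:2.33, N4:130.28, N5:101.45, N6:193.14, N7:112.21 → nearest is N3
3 of the 6 points have N5 as nearest.

3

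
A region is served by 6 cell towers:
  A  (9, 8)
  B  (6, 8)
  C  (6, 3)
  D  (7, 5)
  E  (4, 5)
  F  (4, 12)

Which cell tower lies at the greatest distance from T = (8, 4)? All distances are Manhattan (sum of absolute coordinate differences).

d(T,A) = |8−9| + |4−8| = 1 + 4 = 5
d(T,B) = |8−6| + |4−8| = 2 + 4 = 6
d(T,C) = |8−6| + |4−3| = 2 + 1 = 3
d(T,D) = |8−7| + |4−5| = 1 + 1 = 2
d(T,E) = |8−4| + |4−5| = 4 + 1 = 5
d(T,F) = |8−4| + |4−12| = 4 + 8 = 12
The largest is to F.

F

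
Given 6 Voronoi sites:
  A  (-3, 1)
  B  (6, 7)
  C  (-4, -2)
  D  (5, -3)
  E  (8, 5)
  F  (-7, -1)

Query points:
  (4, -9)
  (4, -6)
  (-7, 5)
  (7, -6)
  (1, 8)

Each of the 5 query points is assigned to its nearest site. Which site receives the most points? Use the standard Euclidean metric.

D

(4, -9) — d² to each: A:149, B:260, C:113, D:37, E:212, F:185 → nearest is D
(4, -6) — d² to each: A:98, B:173, C:80, D:10, E:137, F:146 → nearest is D
(-7, 5) — d² to each: A:32, B:173, C:58, D:208, E:225, F:36 → nearest is A
(7, -6) — d² to each: A:149, B:170, C:137, D:13, E:122, F:221 → nearest is D
(1, 8) — d² to each: A:65, B:26, C:125, D:137, E:58, F:145 → nearest is B
Tally — A:1, B:1, D:3. D captures the most (3).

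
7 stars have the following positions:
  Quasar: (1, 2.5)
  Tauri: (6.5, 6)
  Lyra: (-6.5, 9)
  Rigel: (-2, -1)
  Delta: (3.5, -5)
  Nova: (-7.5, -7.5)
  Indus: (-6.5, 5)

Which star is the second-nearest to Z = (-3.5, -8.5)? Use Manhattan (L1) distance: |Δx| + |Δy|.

d(Z, Quasar) = |-3.5−1| + |-8.5−2.5| = 4.5 + 11 = 15.5
d(Z, Tauri) = |-3.5−6.5| + |-8.5−6| = 10 + 14.5 = 24.5
d(Z, Lyra) = |-3.5−(-6.5)| + |-8.5−9| = 3 + 17.5 = 20.5
d(Z, Rigel) = |-3.5−(-2)| + |-8.5−(-1)| = 1.5 + 7.5 = 9
d(Z, Delta) = |-3.5−3.5| + |-8.5−(-5)| = 7 + 3.5 = 10.5
d(Z, Nova) = |-3.5−(-7.5)| + |-8.5−(-7.5)| = 4 + 1 = 5
d(Z, Indus) = |-3.5−(-6.5)| + |-8.5−5| = 3 + 13.5 = 16.5
Sorted ascending: Nova, Rigel, Delta, … — the second-nearest is Rigel.

Rigel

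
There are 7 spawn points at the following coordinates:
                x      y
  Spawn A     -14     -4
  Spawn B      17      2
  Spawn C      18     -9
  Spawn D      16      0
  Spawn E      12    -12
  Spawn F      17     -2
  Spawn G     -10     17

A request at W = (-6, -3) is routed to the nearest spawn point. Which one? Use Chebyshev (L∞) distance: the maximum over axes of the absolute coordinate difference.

d(W, Spawn A) = max(8, 1) = 8
d(W, Spawn B) = max(23, 5) = 23
d(W, Spawn C) = max(24, 6) = 24
d(W, Spawn D) = max(22, 3) = 22
d(W, Spawn E) = max(18, 9) = 18
d(W, Spawn F) = max(23, 1) = 23
d(W, Spawn G) = max(4, 20) = 20
Spawn A is nearest.

Spawn A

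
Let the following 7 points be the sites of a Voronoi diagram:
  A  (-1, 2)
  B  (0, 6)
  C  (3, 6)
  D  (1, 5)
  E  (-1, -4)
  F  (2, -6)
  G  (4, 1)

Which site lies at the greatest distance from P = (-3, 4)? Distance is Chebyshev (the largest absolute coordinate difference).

F

d(P,A) = max(2, 2) = 2
d(P,B) = max(3, 2) = 3
d(P,C) = max(6, 2) = 6
d(P,D) = max(4, 1) = 4
d(P,E) = max(2, 8) = 8
d(P,F) = max(5, 10) = 10
d(P,G) = max(7, 3) = 7
The largest is to F.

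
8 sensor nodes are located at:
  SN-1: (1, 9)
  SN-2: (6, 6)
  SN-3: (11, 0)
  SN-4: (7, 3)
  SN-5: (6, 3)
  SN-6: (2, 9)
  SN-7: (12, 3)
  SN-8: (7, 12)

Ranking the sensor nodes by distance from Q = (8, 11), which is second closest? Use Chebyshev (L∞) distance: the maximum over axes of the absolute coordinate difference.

SN-2

d(Q, SN-1) = max(7, 2) = 7
d(Q, SN-2) = max(2, 5) = 5
d(Q, SN-3) = max(3, 11) = 11
d(Q, SN-4) = max(1, 8) = 8
d(Q, SN-5) = max(2, 8) = 8
d(Q, SN-6) = max(6, 2) = 6
d(Q, SN-7) = max(4, 8) = 8
d(Q, SN-8) = max(1, 1) = 1
Sorted ascending: SN-8, SN-2, SN-6, … — the second-nearest is SN-2.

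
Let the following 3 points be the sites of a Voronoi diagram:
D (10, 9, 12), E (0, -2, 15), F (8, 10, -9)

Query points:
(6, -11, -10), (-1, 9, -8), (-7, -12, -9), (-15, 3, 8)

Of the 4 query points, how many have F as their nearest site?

(6, -11, -10) — d² to each: D:900, E:742, F:446 → nearest is F
(-1, 9, -8) — d² to each: D:521, E:651, F:83 → nearest is F
(-7, -12, -9) — d² to each: D:1171, E:725, F:709 → nearest is F
(-15, 3, 8) — d² to each: D:677, E:299, F:867 → nearest is E
3 of the 4 points have F as nearest.

3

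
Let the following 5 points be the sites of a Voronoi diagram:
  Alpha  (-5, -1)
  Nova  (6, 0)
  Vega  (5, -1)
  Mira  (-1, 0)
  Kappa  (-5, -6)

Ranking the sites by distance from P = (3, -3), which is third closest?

Compare squared distances (the ordering matches that of the actual distances):
d²(P, Alpha) = (3−(-5))² + (-3−(-1))² = 64 + 4 = 68
d²(P, Nova) = (3−6)² + (-3−0)² = 9 + 9 = 18
d²(P, Vega) = (3−5)² + (-3−(-1))² = 4 + 4 = 8
d²(P, Mira) = (3−(-1))² + (-3−0)² = 16 + 9 = 25
d²(P, Kappa) = (3−(-5))² + (-3−(-6))² = 64 + 9 = 73
Sorted ascending: Vega, Nova, Mira, Alpha, … — the third-nearest is Mira.

Mira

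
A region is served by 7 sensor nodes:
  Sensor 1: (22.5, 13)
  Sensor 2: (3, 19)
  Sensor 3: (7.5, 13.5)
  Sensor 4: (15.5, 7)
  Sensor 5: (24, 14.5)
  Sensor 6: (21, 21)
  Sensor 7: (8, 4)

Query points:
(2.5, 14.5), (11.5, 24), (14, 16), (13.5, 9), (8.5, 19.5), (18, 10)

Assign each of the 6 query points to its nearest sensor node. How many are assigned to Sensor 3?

1

(2.5, 14.5) — d² to each: Sensor 1:402.25, Sensor 2:20.5, Sensor 3:26, Sensor 4:225.25, Sensor 5:462.25, Sensor 6:384.5, Sensor 7:140.5 → nearest is Sensor 2
(11.5, 24) — d² to each: Sensor 1:242, Sensor 2:97.25, Sensor 3:126.25, Sensor 4:305, Sensor 5:246.5, Sensor 6:99.25, Sensor 7:412.25 → nearest is Sensor 2
(14, 16) — d² to each: Sensor 1:81.25, Sensor 2:130, Sensor 3:48.5, Sensor 4:83.25, Sensor 5:102.25, Sensor 6:74, Sensor 7:180 → nearest is Sensor 3
(13.5, 9) — d² to each: Sensor 1:97, Sensor 2:210.25, Sensor 3:56.25, Sensor 4:8, Sensor 5:140.5, Sensor 6:200.25, Sensor 7:55.25 → nearest is Sensor 4
(8.5, 19.5) — d² to each: Sensor 1:238.25, Sensor 2:30.5, Sensor 3:37, Sensor 4:205.25, Sensor 5:265.25, Sensor 6:158.5, Sensor 7:240.5 → nearest is Sensor 2
(18, 10) — d² to each: Sensor 1:29.25, Sensor 2:306, Sensor 3:122.5, Sensor 4:15.25, Sensor 5:56.25, Sensor 6:130, Sensor 7:136 → nearest is Sensor 4
1 of the 6 points has Sensor 3 as nearest.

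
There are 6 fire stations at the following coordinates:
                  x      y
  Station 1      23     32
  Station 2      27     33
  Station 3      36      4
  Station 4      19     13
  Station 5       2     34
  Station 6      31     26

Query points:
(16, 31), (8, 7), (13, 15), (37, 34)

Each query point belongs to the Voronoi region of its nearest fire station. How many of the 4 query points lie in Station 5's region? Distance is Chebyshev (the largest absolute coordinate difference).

0

(16, 31) — d to each: Station 1:7, Station 2:11, Station 3:27, Station 4:18, Station 5:14, Station 6:15 → nearest is Station 1
(8, 7) — d to each: Station 1:25, Station 2:26, Station 3:28, Station 4:11, Station 5:27, Station 6:23 → nearest is Station 4
(13, 15) — d to each: Station 1:17, Station 2:18, Station 3:23, Station 4:6, Station 5:19, Station 6:18 → nearest is Station 4
(37, 34) — d to each: Station 1:14, Station 2:10, Station 3:30, Station 4:21, Station 5:35, Station 6:8 → nearest is Station 6
0 of the 4 points have Station 5 as nearest.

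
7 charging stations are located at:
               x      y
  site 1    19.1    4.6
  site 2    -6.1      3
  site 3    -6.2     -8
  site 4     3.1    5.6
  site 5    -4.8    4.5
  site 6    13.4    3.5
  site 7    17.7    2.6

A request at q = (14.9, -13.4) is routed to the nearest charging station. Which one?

Compare squared distances (the ordering matches that of the actual distances):
d²(q, site 1) = (14.9−19.1)² + (-13.4−4.6)² = 17.64 + 324 = 341.64
d²(q, site 2) = (14.9−(-6.1))² + (-13.4−3)² = 441 + 268.96 = 709.96
d²(q, site 3) = (14.9−(-6.2))² + (-13.4−(-8))² = 445.21 + 29.16 = 474.37
d²(q, site 4) = (14.9−3.1)² + (-13.4−5.6)² = 139.24 + 361 = 500.24
d²(q, site 5) = (14.9−(-4.8))² + (-13.4−4.5)² = 388.09 + 320.41 = 708.5
d²(q, site 6) = (14.9−13.4)² + (-13.4−3.5)² = 2.25 + 285.61 = 287.86
d²(q, site 7) = (14.9−17.7)² + (-13.4−2.6)² = 7.84 + 256 = 263.84
Minimum is at site 7.

site 7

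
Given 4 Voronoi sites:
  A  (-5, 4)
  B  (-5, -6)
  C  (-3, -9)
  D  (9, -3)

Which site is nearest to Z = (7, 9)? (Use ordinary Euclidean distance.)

Since √ is increasing, it suffices to compare squared distances:
|ZA|² = (7−(-5))² + (9−4)² = 144 + 25 = 169
|ZB|² = (7−(-5))² + (9−(-6))² = 144 + 225 = 369
|ZC|² = (7−(-3))² + (9−(-9))² = 100 + 324 = 424
|ZD|² = (7−9)² + (9−(-3))² = 4 + 144 = 148
The smallest is to D, so Z lies in the Voronoi region of D.

D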